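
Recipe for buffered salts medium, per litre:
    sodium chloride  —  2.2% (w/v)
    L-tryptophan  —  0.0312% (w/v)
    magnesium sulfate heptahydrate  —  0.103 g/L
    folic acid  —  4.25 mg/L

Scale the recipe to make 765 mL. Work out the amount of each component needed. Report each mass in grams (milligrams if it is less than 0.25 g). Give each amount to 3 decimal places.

Target volume = 765 mL = 0.765 L.
sodium chloride: 2.2 g per 100 mL × 765 mL ÷ 100 = 16.830 g
L-tryptophan: 0.0312% w/v = 0.312 g/L → 0.312 × 0.765 L = 0.23868 g = 238.680 mg
magnesium sulfate heptahydrate: 0.103 g/L × 0.765 L = 0.078795 g = 78.795 mg
folic acid: 4.25 mg/L × 0.765 L = 3.251 mg

sodium chloride 16.830 g; L-tryptophan 238.680 mg; magnesium sulfate heptahydrate 78.795 mg; folic acid 3.251 mg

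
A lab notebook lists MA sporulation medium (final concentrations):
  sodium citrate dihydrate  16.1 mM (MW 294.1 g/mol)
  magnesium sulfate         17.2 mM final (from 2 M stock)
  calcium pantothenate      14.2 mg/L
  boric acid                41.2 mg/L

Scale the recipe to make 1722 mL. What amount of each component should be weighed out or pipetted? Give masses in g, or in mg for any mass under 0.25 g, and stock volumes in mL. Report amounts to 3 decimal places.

sodium citrate dihydrate 8.154 g; magnesium sulfate 14.809 mL; calcium pantothenate 24.452 mg; boric acid 70.946 mg

Scale factor relative to 1 L: 1.722.
sodium citrate dihydrate: 16.1 mmol/L × 294.1 g/mol × 1.722 L ÷ 1000 = 8.154 g
magnesium sulfate: dilute stock: 17.2 mM × 1722 mL ÷ 2000 mM = 14.809 mL
calcium pantothenate: 14.2 mg/L × 1.722 L = 24.452 mg
boric acid: 41.2 mg/L × 1.722 L = 70.946 mg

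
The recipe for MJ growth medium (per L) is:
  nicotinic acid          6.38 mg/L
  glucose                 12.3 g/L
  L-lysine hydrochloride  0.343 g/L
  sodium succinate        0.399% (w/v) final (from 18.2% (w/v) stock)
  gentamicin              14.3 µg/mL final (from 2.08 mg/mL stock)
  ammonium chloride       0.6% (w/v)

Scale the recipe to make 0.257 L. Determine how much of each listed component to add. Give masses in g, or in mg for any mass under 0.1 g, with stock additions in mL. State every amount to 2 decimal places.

Scale factor relative to 1 L: 0.257.
nicotinic acid: 6.38 mg/L × 0.257 L = 1.64 mg
glucose: 12.3 g/L × 0.257 L = 3.16 g
L-lysine hydrochloride: 0.343 g/L × 0.257 L = 0.088151 g = 88.15 mg
sodium succinate: dilute stock: 0.399% ÷ 18.2% × 257 mL = 5.63 mL
gentamicin: dilute stock: 14.3 µg/mL × 257 mL ÷ 2080 µg/mL = 1.77 mL
ammonium chloride: 0.6 g per 100 mL × 257 mL ÷ 100 = 1.54 g

nicotinic acid 1.64 mg; glucose 3.16 g; L-lysine hydrochloride 88.15 mg; sodium succinate 5.63 mL; gentamicin 1.77 mL; ammonium chloride 1.54 g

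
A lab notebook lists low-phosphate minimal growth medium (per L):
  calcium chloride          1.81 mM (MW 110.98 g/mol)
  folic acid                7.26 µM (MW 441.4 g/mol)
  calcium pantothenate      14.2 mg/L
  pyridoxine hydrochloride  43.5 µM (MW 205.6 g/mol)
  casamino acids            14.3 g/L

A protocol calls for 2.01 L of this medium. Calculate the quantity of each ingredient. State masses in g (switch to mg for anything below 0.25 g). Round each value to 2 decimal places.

calcium chloride 0.40 g; folic acid 6.44 mg; calcium pantothenate 28.54 mg; pyridoxine hydrochloride 17.98 mg; casamino acids 28.74 g

Scale factor relative to 1 L: 2.01.
calcium chloride: 1.81 mmol/L × 110.98 g/mol × 2.01 L ÷ 1000 = 0.40 g
folic acid: 7.26 µmol/L × 441.4 g/mol × 2.01 L ÷ 1000 = 6.44 mg
calcium pantothenate: 14.2 mg/L × 2.01 L = 28.54 mg
pyridoxine hydrochloride: 43.5 µmol/L × 205.6 g/mol × 2.01 L ÷ 1000 = 17.98 mg
casamino acids: 14.3 g/L × 2.01 L = 28.74 g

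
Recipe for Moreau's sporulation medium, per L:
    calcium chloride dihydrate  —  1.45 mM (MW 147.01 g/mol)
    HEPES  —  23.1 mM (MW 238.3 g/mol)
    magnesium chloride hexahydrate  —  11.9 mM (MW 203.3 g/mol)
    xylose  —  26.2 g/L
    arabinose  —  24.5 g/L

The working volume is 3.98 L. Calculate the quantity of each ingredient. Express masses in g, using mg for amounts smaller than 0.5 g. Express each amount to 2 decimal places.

Working volume: 3.98 L.
calcium chloride dihydrate: 1.45 mmol/L × 147.01 g/mol × 3.98 L ÷ 1000 = 0.85 g
HEPES: 23.1 mmol/L × 238.3 g/mol × 3.98 L ÷ 1000 = 21.91 g
magnesium chloride hexahydrate: 11.9 mmol/L × 203.3 g/mol × 3.98 L ÷ 1000 = 9.63 g
xylose: 26.2 g/L × 3.98 L = 104.28 g
arabinose: 24.5 g/L × 3.98 L = 97.51 g

calcium chloride dihydrate 0.85 g; HEPES 21.91 g; magnesium chloride hexahydrate 9.63 g; xylose 104.28 g; arabinose 97.51 g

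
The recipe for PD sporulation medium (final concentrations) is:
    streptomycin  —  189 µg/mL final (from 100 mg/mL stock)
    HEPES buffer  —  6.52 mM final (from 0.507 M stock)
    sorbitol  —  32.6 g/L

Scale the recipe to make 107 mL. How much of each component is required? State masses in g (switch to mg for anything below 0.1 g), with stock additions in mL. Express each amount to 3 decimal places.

Scale factor relative to 1 L: 0.107.
streptomycin: V = C2·V2/C1 = 189 µg/mL × 107 mL ÷ 100000 µg/mL = 0.202 mL
HEPES buffer: dilute stock: 6.52 mM × 107 mL ÷ 507 mM = 1.376 mL
sorbitol: 32.6 g/L × 0.107 L = 3.488 g

streptomycin 0.202 mL; HEPES buffer 1.376 mL; sorbitol 3.488 g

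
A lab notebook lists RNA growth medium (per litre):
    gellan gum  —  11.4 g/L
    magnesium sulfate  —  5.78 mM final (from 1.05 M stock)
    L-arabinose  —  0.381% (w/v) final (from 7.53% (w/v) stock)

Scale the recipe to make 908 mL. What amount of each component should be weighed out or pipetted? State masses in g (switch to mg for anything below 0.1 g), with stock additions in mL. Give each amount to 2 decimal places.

Target volume = 908 mL = 0.908 L.
gellan gum: 11.4 g/L × 0.908 L = 10.35 g
magnesium sulfate: V = C2·V2/C1 = 5.78 mM × 908 mL ÷ 1050 mM = 5.00 mL
L-arabinose: V = C2·V2/C1 = 0.381% ÷ 7.53% × 908 mL = 45.94 mL

gellan gum 10.35 g; magnesium sulfate 5.00 mL; L-arabinose 45.94 mL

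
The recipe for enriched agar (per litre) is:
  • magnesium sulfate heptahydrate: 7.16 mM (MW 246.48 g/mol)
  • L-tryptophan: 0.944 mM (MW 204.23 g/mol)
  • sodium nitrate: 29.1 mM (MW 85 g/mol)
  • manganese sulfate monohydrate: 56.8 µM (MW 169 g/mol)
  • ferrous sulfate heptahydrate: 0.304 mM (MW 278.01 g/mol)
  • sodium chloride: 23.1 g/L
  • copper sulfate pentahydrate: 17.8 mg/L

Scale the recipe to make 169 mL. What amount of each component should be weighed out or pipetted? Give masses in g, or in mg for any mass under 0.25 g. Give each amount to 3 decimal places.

Target volume = 169 mL = 0.169 L.
magnesium sulfate heptahydrate: 7.16 mmol/L × 246.48 g/mol × 0.169 L ÷ 1000 = 0.298 g
L-tryptophan: 0.944 mmol/L × 204.23 mg/mmol × 0.169 L = 32.582 mg
sodium nitrate: 29.1 mmol/L × 85 g/mol × 0.169 L ÷ 1000 = 0.418 g
manganese sulfate monohydrate: 56.8 µmol/L × 169 g/mol × 0.169 L ÷ 1000 = 1.622 mg
ferrous sulfate heptahydrate: 0.304 mmol/L × 278.01 mg/mmol × 0.169 L = 14.283 mg
sodium chloride: 23.1 g/L × 0.169 L = 3.904 g
copper sulfate pentahydrate: 17.8 mg/L × 0.169 L = 3.008 mg

magnesium sulfate heptahydrate 0.298 g; L-tryptophan 32.582 mg; sodium nitrate 0.418 g; manganese sulfate monohydrate 1.622 mg; ferrous sulfate heptahydrate 14.283 mg; sodium chloride 3.904 g; copper sulfate pentahydrate 3.008 mg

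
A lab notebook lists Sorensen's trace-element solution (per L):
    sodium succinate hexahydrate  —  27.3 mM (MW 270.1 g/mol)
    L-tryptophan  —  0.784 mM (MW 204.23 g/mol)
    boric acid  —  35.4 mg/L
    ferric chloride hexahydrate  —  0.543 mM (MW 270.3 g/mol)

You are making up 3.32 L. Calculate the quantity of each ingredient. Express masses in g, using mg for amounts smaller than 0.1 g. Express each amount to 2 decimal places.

sodium succinate hexahydrate 24.48 g; L-tryptophan 0.53 g; boric acid 0.12 g; ferric chloride hexahydrate 0.49 g

Scale factor relative to 1 L: 3.32.
sodium succinate hexahydrate: 27.3 mmol/L × 270.1 g/mol × 3.32 L ÷ 1000 = 24.48 g
L-tryptophan: 0.784 mmol/L × 204.23 g/mol × 3.32 L ÷ 1000 = 0.53 g
boric acid: 35.4 mg/L × 3.32 L = 117.528 mg = 0.12 g
ferric chloride hexahydrate: 0.543 mmol/L × 270.3 g/mol × 3.32 L ÷ 1000 = 0.49 g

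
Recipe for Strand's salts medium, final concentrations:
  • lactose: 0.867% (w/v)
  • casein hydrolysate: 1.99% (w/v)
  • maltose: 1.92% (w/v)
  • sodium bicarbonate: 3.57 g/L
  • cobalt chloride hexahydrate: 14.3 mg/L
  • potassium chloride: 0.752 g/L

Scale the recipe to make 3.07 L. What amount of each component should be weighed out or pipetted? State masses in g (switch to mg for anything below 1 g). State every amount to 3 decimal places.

Scale factor relative to 1 L: 3.07.
lactose: 0.867 g per 100 mL × 3070 mL ÷ 100 = 26.617 g
casein hydrolysate: 1.99% w/v = 19.9 g/L → 19.9 × 3.07 L = 61.093 g
maltose: 1.92% w/v = 19.2 g/L → 19.2 × 3.07 L = 58.944 g
sodium bicarbonate: 3.57 g/L × 3.07 L = 10.960 g
cobalt chloride hexahydrate: 14.3 mg/L × 3.07 L = 43.901 mg
potassium chloride: 0.752 g/L × 3.07 L = 2.309 g

lactose 26.617 g; casein hydrolysate 61.093 g; maltose 58.944 g; sodium bicarbonate 10.960 g; cobalt chloride hexahydrate 43.901 mg; potassium chloride 2.309 g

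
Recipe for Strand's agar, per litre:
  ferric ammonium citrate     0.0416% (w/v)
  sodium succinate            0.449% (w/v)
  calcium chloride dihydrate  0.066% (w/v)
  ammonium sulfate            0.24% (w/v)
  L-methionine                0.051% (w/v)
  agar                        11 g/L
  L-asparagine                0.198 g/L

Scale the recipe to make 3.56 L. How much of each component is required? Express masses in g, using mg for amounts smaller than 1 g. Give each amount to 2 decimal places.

ferric ammonium citrate 1.48 g; sodium succinate 15.98 g; calcium chloride dihydrate 2.35 g; ammonium sulfate 8.54 g; L-methionine 1.82 g; agar 39.16 g; L-asparagine 704.88 mg

Scale factor relative to 1 L: 3.56.
ferric ammonium citrate: 0.0416% w/v = 0.416 g/L → 0.416 × 3.56 L = 1.48 g
sodium succinate: 0.449% w/v = 4.49 g/L → 4.49 × 3.56 L = 15.98 g
calcium chloride dihydrate: 0.066 g per 100 mL × 3560 mL ÷ 100 = 2.35 g
ammonium sulfate: 0.24% w/v = 2.4 g/L → 2.4 × 3.56 L = 8.54 g
L-methionine: 0.051% w/v = 0.51 g/L → 0.51 × 3.56 L = 1.82 g
agar: 11 g/L × 3.56 L = 39.16 g
L-asparagine: 0.198 g/L × 3.56 L = 0.70488 g = 704.88 mg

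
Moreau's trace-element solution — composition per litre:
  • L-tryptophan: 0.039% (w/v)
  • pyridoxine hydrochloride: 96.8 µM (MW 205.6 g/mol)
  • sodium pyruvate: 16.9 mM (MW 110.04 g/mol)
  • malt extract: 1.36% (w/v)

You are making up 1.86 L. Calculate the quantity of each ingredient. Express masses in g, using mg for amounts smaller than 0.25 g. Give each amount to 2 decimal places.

L-tryptophan 0.73 g; pyridoxine hydrochloride 37.02 mg; sodium pyruvate 3.46 g; malt extract 25.30 g

Scale factor relative to 1 L: 1.86.
L-tryptophan: 0.039% w/v = 0.39 g/L → 0.39 × 1.86 L = 0.73 g
pyridoxine hydrochloride: 96.8 µmol/L × 205.6 g/mol × 1.86 L ÷ 1000 = 37.02 mg
sodium pyruvate: 16.9 mmol/L × 110.04 g/mol × 1.86 L ÷ 1000 = 3.46 g
malt extract: 1.36% w/v = 13.6 g/L → 13.6 × 1.86 L = 25.30 g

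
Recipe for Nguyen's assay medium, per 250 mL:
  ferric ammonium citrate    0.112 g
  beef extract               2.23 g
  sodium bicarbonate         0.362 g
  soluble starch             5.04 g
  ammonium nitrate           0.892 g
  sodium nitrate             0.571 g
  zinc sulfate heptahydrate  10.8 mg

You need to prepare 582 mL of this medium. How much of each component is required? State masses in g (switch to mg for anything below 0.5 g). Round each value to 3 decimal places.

Ratio of target to recipe volume: 582 / 250 = 2.328.
ferric ammonium citrate: 0.112 g × (582 mL / 250 mL) = 0.260736 g = 260.736 mg
beef extract: 2.23 g × (582 mL / 250 mL) = 5.191 g
sodium bicarbonate: 0.362 g × (582 mL / 250 mL) = 0.843 g
soluble starch: 5.04 g × (582 mL / 250 mL) = 11.733 g
ammonium nitrate: 0.892 g × (582 mL / 250 mL) = 2.077 g
sodium nitrate: 0.571 g × (582 mL / 250 mL) = 1.329 g
zinc sulfate heptahydrate: 10.8 mg × (582 mL / 250 mL) = 25.142 mg

ferric ammonium citrate 260.736 mg; beef extract 5.191 g; sodium bicarbonate 0.843 g; soluble starch 11.733 g; ammonium nitrate 2.077 g; sodium nitrate 1.329 g; zinc sulfate heptahydrate 25.142 mg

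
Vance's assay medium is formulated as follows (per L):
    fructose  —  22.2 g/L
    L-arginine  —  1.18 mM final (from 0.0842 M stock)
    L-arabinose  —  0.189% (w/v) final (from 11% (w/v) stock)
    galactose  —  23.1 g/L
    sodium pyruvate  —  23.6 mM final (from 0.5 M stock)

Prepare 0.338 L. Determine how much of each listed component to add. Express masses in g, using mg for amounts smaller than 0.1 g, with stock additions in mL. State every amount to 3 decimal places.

Working volume: 0.338 L.
fructose: 22.2 g/L × 0.338 L = 7.504 g
L-arginine: C1V1 = C2V2 → 1.18 mM × 338 mL ÷ 84.2 mM = 4.737 mL
L-arabinose: dilute stock: 0.189% ÷ 11% × 338 mL = 5.807 mL
galactose: 23.1 g/L × 0.338 L = 7.808 g
sodium pyruvate: dilute stock: 23.6 mM × 338 mL ÷ 500 mM = 15.954 mL

fructose 7.504 g; L-arginine 4.737 mL; L-arabinose 5.807 mL; galactose 7.808 g; sodium pyruvate 15.954 mL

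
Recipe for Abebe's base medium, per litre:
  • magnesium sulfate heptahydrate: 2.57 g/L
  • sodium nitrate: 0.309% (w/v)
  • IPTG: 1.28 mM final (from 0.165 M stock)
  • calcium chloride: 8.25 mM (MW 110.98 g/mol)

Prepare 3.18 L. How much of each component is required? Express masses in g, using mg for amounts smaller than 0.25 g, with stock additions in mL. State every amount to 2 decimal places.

Scale factor relative to 1 L: 3.18.
magnesium sulfate heptahydrate: 2.57 g/L × 3.18 L = 8.17 g
sodium nitrate: 0.309 g per 100 mL × 3180 mL ÷ 100 = 9.83 g
IPTG: C1V1 = C2V2 → 1.28 mM × 3180 mL ÷ 165 mM = 24.67 mL
calcium chloride: 8.25 mmol/L × 110.98 g/mol × 3.18 L ÷ 1000 = 2.91 g

magnesium sulfate heptahydrate 8.17 g; sodium nitrate 9.83 g; IPTG 24.67 mL; calcium chloride 2.91 g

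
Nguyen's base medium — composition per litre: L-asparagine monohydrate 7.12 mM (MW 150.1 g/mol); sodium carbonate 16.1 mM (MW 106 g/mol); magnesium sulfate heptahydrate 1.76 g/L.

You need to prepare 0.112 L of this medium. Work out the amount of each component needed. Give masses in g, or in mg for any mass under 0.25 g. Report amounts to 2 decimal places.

Scale factor relative to 1 L: 0.112.
L-asparagine monohydrate: 7.12 mmol/L × 150.1 mg/mmol × 0.112 L = 119.70 mg
sodium carbonate: 16.1 mmol/L × 106 mg/mmol × 0.112 L = 191.14 mg
magnesium sulfate heptahydrate: 1.76 g/L × 0.112 L = 0.19712 g = 197.12 mg

L-asparagine monohydrate 119.70 mg; sodium carbonate 191.14 mg; magnesium sulfate heptahydrate 197.12 mg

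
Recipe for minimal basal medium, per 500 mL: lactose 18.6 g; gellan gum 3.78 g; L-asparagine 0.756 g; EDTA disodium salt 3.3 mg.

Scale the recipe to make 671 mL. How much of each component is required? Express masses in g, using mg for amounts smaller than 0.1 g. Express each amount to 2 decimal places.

Ratio of target to recipe volume: 671 / 500 = 1.342.
lactose: 18.6 g × (671 mL / 500 mL) = 24.96 g
gellan gum: 3.78 g × (671 mL / 500 mL) = 5.07 g
L-asparagine: 0.756 g × (671 mL / 500 mL) = 1.01 g
EDTA disodium salt: 3.3 mg × (671 mL / 500 mL) = 4.43 mg

lactose 24.96 g; gellan gum 5.07 g; L-asparagine 1.01 g; EDTA disodium salt 4.43 mg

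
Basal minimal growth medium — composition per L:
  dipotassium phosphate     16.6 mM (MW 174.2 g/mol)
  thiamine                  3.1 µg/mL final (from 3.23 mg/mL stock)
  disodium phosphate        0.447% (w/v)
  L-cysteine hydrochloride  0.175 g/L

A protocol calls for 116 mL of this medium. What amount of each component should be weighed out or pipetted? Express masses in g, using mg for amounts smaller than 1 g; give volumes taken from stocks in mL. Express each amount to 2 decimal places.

Working volume: 116 mL = 0.116 L.
dipotassium phosphate: 16.6 mmol/L × 174.2 mg/mmol × 0.116 L = 335.44 mg
thiamine: dilute stock: 3.1 µg/mL × 116 mL ÷ 3230 µg/mL = 0.11 mL
disodium phosphate: 0.447 g per 100 mL × 116 mL ÷ 100 = 0.51852 g = 518.52 mg
L-cysteine hydrochloride: 0.175 g/L × 0.116 L = 0.0203 g = 20.30 mg

dipotassium phosphate 335.44 mg; thiamine 0.11 mL; disodium phosphate 518.52 mg; L-cysteine hydrochloride 20.30 mg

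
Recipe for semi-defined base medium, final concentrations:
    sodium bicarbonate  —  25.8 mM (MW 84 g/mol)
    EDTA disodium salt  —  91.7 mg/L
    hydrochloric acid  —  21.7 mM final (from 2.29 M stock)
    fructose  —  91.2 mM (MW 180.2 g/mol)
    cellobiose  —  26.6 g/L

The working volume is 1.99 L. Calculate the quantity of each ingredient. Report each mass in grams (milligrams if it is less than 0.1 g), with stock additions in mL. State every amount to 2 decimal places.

Working volume: 1.99 L.
sodium bicarbonate: 25.8 mmol/L × 84 g/mol × 1.99 L ÷ 1000 = 4.31 g
EDTA disodium salt: 91.7 mg/L × 1.99 L = 182.483 mg = 0.18 g
hydrochloric acid: C1V1 = C2V2 → 21.7 mM × 1990 mL ÷ 2290 mM = 18.86 mL
fructose: 91.2 mmol/L × 180.2 g/mol × 1.99 L ÷ 1000 = 32.70 g
cellobiose: 26.6 g/L × 1.99 L = 52.93 g

sodium bicarbonate 4.31 g; EDTA disodium salt 0.18 g; hydrochloric acid 18.86 mL; fructose 32.70 g; cellobiose 52.93 g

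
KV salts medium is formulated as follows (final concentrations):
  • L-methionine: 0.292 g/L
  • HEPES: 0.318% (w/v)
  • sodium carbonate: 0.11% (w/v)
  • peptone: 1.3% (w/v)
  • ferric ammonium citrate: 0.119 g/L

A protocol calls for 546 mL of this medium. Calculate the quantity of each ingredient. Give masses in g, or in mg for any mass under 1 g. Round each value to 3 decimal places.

L-methionine 159.432 mg; HEPES 1.736 g; sodium carbonate 600.600 mg; peptone 7.098 g; ferric ammonium citrate 64.974 mg

Working volume: 546 mL = 0.546 L.
L-methionine: 0.292 g/L × 0.546 L = 0.159432 g = 159.432 mg
HEPES: 0.318% w/v = 3.18 g/L → 3.18 × 0.546 L = 1.736 g
sodium carbonate: 0.11% w/v = 1.1 g/L → 1.1 × 0.546 L = 0.6006 g = 600.600 mg
peptone: 1.3 g per 100 mL × 546 mL ÷ 100 = 7.098 g
ferric ammonium citrate: 0.119 g/L × 0.546 L = 0.064974 g = 64.974 mg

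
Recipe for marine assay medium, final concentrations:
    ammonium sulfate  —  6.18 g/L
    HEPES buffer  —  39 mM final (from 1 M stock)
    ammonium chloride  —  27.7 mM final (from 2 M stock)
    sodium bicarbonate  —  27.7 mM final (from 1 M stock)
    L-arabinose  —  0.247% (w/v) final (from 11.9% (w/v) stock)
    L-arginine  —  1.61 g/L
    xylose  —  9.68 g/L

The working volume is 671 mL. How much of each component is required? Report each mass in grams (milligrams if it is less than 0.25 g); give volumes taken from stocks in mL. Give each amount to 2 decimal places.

Target volume = 671 mL = 0.671 L.
ammonium sulfate: 6.18 g/L × 0.671 L = 4.15 g
HEPES buffer: V = C2·V2/C1 = 39 mM × 671 mL ÷ 1000 mM = 26.17 mL
ammonium chloride: dilute stock: 27.7 mM × 671 mL ÷ 2000 mM = 9.29 mL
sodium bicarbonate: C1V1 = C2V2 → 27.7 mM × 671 mL ÷ 1000 mM = 18.59 mL
L-arabinose: C1V1 = C2V2 → 0.247% ÷ 11.9% × 671 mL = 13.93 mL
L-arginine: 1.61 g/L × 0.671 L = 1.08 g
xylose: 9.68 g/L × 0.671 L = 6.50 g

ammonium sulfate 4.15 g; HEPES buffer 26.17 mL; ammonium chloride 9.29 mL; sodium bicarbonate 18.59 mL; L-arabinose 13.93 mL; L-arginine 1.08 g; xylose 6.50 g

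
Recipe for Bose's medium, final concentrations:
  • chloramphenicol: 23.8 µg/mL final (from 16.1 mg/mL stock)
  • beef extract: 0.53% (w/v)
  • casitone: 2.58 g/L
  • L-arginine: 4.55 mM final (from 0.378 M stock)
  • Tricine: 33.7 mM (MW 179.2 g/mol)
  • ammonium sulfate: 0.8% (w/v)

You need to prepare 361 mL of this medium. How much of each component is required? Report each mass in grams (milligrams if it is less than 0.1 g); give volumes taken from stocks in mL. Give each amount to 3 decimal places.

Working volume: 361 mL = 0.361 L.
chloramphenicol: V = C2·V2/C1 = 23.8 µg/mL × 361 mL ÷ 16100 µg/mL = 0.534 mL
beef extract: 0.53% w/v = 5.3 g/L → 5.3 × 0.361 L = 1.913 g
casitone: 2.58 g/L × 0.361 L = 0.931 g
L-arginine: C1V1 = C2V2 → 4.55 mM × 361 mL ÷ 378 mM = 4.345 mL
Tricine: 33.7 mmol/L × 179.2 g/mol × 0.361 L ÷ 1000 = 2.180 g
ammonium sulfate: 0.8% w/v = 8 g/L → 8 × 0.361 L = 2.888 g

chloramphenicol 0.534 mL; beef extract 1.913 g; casitone 0.931 g; L-arginine 4.345 mL; Tricine 2.180 g; ammonium sulfate 2.888 g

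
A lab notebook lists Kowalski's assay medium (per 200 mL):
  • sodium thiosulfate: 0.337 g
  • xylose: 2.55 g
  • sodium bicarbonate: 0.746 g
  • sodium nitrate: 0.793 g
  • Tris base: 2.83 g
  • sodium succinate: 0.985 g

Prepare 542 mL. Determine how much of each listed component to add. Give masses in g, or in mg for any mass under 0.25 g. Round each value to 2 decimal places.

Scale factor = 542 mL / 200 mL = 2.71.
sodium thiosulfate: 0.337 g × (542 mL / 200 mL) = 0.91 g
xylose: 2.55 g × (542 mL / 200 mL) = 6.91 g
sodium bicarbonate: 0.746 g × (542 mL / 200 mL) = 2.02 g
sodium nitrate: 0.793 g × (542 mL / 200 mL) = 2.15 g
Tris base: 2.83 g × (542 mL / 200 mL) = 7.67 g
sodium succinate: 0.985 g × (542 mL / 200 mL) = 2.67 g

sodium thiosulfate 0.91 g; xylose 6.91 g; sodium bicarbonate 2.02 g; sodium nitrate 2.15 g; Tris base 7.67 g; sodium succinate 2.67 g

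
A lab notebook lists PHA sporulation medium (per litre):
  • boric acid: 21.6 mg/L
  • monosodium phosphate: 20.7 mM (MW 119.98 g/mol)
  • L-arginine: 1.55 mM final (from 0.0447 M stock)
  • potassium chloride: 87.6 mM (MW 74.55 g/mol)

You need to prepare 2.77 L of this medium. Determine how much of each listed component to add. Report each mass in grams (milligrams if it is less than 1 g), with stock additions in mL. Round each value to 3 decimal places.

Working volume: 2.77 L.
boric acid: 21.6 mg/L × 2.77 L = 59.832 mg
monosodium phosphate: 20.7 mmol/L × 119.98 g/mol × 2.77 L ÷ 1000 = 6.880 g
L-arginine: C1V1 = C2V2 → 1.55 mM × 2770 mL ÷ 44.7 mM = 96.051 mL
potassium chloride: 87.6 mmol/L × 74.55 g/mol × 2.77 L ÷ 1000 = 18.090 g

boric acid 59.832 mg; monosodium phosphate 6.880 g; L-arginine 96.051 mL; potassium chloride 18.090 g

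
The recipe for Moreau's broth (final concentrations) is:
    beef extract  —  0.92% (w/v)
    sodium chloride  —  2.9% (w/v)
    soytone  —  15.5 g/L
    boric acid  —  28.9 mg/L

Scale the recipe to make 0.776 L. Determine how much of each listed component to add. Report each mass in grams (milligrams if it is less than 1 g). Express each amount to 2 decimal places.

Scale factor relative to 1 L: 0.776.
beef extract: 0.92 g per 100 mL × 776 mL ÷ 100 = 7.14 g
sodium chloride: 2.9 g per 100 mL × 776 mL ÷ 100 = 22.50 g
soytone: 15.5 g/L × 0.776 L = 12.03 g
boric acid: 28.9 mg/L × 0.776 L = 22.43 mg

beef extract 7.14 g; sodium chloride 22.50 g; soytone 12.03 g; boric acid 22.43 mg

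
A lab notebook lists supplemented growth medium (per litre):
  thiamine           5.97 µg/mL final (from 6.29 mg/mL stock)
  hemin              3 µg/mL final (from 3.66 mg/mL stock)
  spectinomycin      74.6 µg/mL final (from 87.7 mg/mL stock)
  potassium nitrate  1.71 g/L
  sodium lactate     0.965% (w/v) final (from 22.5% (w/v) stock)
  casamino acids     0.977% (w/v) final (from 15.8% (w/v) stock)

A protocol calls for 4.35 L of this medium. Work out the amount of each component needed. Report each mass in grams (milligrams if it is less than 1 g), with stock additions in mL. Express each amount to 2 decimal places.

thiamine 4.13 mL; hemin 3.57 mL; spectinomycin 3.70 mL; potassium nitrate 7.44 g; sodium lactate 186.57 mL; casamino acids 268.98 mL

Working volume: 4.35 L.
thiamine: V = C2·V2/C1 = 5.97 µg/mL × 4350 mL ÷ 6290 µg/mL = 4.13 mL
hemin: dilute stock: 3 µg/mL × 4350 mL ÷ 3660 µg/mL = 3.57 mL
spectinomycin: dilute stock: 74.6 µg/mL × 4350 mL ÷ 87700 µg/mL = 3.70 mL
potassium nitrate: 1.71 g/L × 4.35 L = 7.44 g
sodium lactate: C1V1 = C2V2 → 0.965% ÷ 22.5% × 4350 mL = 186.57 mL
casamino acids: V = C2·V2/C1 = 0.977% ÷ 15.8% × 4350 mL = 268.98 mL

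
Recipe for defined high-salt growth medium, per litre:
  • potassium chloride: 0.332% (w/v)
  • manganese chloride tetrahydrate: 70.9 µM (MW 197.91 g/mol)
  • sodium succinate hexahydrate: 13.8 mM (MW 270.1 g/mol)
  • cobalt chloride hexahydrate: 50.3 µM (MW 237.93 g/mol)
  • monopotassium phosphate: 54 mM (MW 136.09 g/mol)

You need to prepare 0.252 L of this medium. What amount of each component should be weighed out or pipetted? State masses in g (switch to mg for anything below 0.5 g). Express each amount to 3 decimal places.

potassium chloride 0.837 g; manganese chloride tetrahydrate 3.536 mg; sodium succinate hexahydrate 0.939 g; cobalt chloride hexahydrate 3.016 mg; monopotassium phosphate 1.852 g

Working volume: 0.252 L.
potassium chloride: 0.332% w/v = 3.32 g/L → 3.32 × 0.252 L = 0.837 g
manganese chloride tetrahydrate: 70.9 µmol/L × 197.91 g/mol × 0.252 L ÷ 1000 = 3.536 mg
sodium succinate hexahydrate: 13.8 mmol/L × 270.1 g/mol × 0.252 L ÷ 1000 = 0.939 g
cobalt chloride hexahydrate: 50.3 µmol/L × 237.93 g/mol × 0.252 L ÷ 1000 = 3.016 mg
monopotassium phosphate: 54 mmol/L × 136.09 g/mol × 0.252 L ÷ 1000 = 1.852 g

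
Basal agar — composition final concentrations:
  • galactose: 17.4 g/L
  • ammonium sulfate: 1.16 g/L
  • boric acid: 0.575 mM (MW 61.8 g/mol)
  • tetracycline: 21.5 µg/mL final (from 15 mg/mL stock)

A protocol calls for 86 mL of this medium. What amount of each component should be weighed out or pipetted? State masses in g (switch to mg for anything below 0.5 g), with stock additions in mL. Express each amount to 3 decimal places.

Scale factor relative to 1 L: 0.086.
galactose: 17.4 g/L × 0.086 L = 1.496 g
ammonium sulfate: 1.16 g/L × 0.086 L = 0.09976 g = 99.760 mg
boric acid: 0.575 mmol/L × 61.8 mg/mmol × 0.086 L = 3.056 mg
tetracycline: dilute stock: 21.5 µg/mL × 86 mL ÷ 15000 µg/mL = 0.123 mL

galactose 1.496 g; ammonium sulfate 99.760 mg; boric acid 3.056 mg; tetracycline 0.123 mL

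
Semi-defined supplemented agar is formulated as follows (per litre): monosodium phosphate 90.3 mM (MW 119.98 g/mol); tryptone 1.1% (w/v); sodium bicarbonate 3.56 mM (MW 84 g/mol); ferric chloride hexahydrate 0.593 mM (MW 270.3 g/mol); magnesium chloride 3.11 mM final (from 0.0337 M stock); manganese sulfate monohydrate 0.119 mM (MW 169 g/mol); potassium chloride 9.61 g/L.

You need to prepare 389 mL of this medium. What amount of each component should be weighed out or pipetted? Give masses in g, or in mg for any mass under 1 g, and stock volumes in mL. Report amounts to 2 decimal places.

Scale factor relative to 1 L: 0.389.
monosodium phosphate: 90.3 mmol/L × 119.98 g/mol × 0.389 L ÷ 1000 = 4.21 g
tryptone: 1.1% w/v = 11 g/L → 11 × 0.389 L = 4.28 g
sodium bicarbonate: 3.56 mmol/L × 84 mg/mmol × 0.389 L = 116.33 mg
ferric chloride hexahydrate: 0.593 mmol/L × 270.3 mg/mmol × 0.389 L = 62.35 mg
magnesium chloride: dilute stock: 3.11 mM × 389 mL ÷ 33.7 mM = 35.90 mL
manganese sulfate monohydrate: 0.119 mmol/L × 169 mg/mmol × 0.389 L = 7.82 mg
potassium chloride: 9.61 g/L × 0.389 L = 3.74 g

monosodium phosphate 4.21 g; tryptone 4.28 g; sodium bicarbonate 116.33 mg; ferric chloride hexahydrate 62.35 mg; magnesium chloride 35.90 mL; manganese sulfate monohydrate 7.82 mg; potassium chloride 3.74 g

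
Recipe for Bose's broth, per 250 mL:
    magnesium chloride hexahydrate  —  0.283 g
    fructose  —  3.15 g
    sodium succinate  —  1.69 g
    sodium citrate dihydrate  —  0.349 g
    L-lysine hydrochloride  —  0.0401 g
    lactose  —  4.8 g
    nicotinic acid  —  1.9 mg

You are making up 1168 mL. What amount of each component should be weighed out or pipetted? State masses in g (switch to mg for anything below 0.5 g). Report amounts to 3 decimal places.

magnesium chloride hexahydrate 1.322 g; fructose 14.717 g; sodium succinate 7.896 g; sodium citrate dihydrate 1.631 g; L-lysine hydrochloride 187.347 mg; lactose 22.426 g; nicotinic acid 8.877 mg

Scale factor = 1168 mL / 250 mL = 4.672.
magnesium chloride hexahydrate: 0.283 g × (1168 mL / 250 mL) = 1.322 g
fructose: 3.15 g × (1168 mL / 250 mL) = 14.717 g
sodium succinate: 1.69 g × (1168 mL / 250 mL) = 7.896 g
sodium citrate dihydrate: 0.349 g × (1168 mL / 250 mL) = 1.631 g
L-lysine hydrochloride: 0.0401 g × (1168 mL / 250 mL) = 0.187347 g = 187.347 mg
lactose: 4.8 g × (1168 mL / 250 mL) = 22.426 g
nicotinic acid: 1.9 mg × (1168 mL / 250 mL) = 8.877 mg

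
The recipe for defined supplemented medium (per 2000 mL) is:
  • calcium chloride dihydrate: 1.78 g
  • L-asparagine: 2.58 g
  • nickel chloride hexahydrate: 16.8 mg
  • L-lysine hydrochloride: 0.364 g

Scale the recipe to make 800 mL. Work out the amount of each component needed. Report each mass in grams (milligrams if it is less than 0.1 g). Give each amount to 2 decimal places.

Ratio of target to recipe volume: 800 / 2000 = 0.4.
calcium chloride dihydrate: 1.78 g × (800 mL / 2000 mL) = 0.71 g
L-asparagine: 2.58 g × (800 mL / 2000 mL) = 1.03 g
nickel chloride hexahydrate: 16.8 mg × (800 mL / 2000 mL) = 6.72 mg
L-lysine hydrochloride: 0.364 g × (800 mL / 2000 mL) = 0.15 g

calcium chloride dihydrate 0.71 g; L-asparagine 1.03 g; nickel chloride hexahydrate 6.72 mg; L-lysine hydrochloride 0.15 g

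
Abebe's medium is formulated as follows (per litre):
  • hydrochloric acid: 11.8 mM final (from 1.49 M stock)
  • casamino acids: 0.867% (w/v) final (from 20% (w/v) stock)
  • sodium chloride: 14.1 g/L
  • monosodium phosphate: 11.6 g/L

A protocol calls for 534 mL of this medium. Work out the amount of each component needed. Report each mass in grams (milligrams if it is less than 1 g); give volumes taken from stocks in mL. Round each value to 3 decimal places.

hydrochloric acid 4.229 mL; casamino acids 23.149 mL; sodium chloride 7.529 g; monosodium phosphate 6.194 g

Scale factor relative to 1 L: 0.534.
hydrochloric acid: dilute stock: 11.8 mM × 534 mL ÷ 1490 mM = 4.229 mL
casamino acids: C1V1 = C2V2 → 0.867% ÷ 20% × 534 mL = 23.149 mL
sodium chloride: 14.1 g/L × 0.534 L = 7.529 g
monosodium phosphate: 11.6 g/L × 0.534 L = 6.194 g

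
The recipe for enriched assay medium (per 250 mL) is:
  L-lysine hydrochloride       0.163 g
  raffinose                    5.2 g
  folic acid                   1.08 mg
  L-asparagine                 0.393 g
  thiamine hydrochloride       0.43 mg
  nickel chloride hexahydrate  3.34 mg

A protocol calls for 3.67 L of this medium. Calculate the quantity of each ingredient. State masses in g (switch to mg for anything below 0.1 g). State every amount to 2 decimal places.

Scale factor = 3670 mL / 250 mL = 14.68.
L-lysine hydrochloride: 0.163 g × (3670 mL / 250 mL) = 2.39 g
raffinose: 5.2 g × (3670 mL / 250 mL) = 76.34 g
folic acid: 1.08 mg × (3670 mL / 250 mL) = 15.85 mg
L-asparagine: 0.393 g × (3670 mL / 250 mL) = 5.77 g
thiamine hydrochloride: 0.43 mg × (3670 mL / 250 mL) = 6.31 mg
nickel chloride hexahydrate: 3.34 mg × (3670 mL / 250 mL) = 49.03 mg

L-lysine hydrochloride 2.39 g; raffinose 76.34 g; folic acid 15.85 mg; L-asparagine 5.77 g; thiamine hydrochloride 6.31 mg; nickel chloride hexahydrate 49.03 mg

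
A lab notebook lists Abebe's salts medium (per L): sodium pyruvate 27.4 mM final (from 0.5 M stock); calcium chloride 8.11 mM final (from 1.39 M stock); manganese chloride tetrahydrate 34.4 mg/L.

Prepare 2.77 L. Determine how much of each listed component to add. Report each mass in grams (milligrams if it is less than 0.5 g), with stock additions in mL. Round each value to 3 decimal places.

sodium pyruvate 151.796 mL; calcium chloride 16.162 mL; manganese chloride tetrahydrate 95.288 mg

Scale factor relative to 1 L: 2.77.
sodium pyruvate: V = C2·V2/C1 = 27.4 mM × 2770 mL ÷ 500 mM = 151.796 mL
calcium chloride: V = C2·V2/C1 = 8.11 mM × 2770 mL ÷ 1390 mM = 16.162 mL
manganese chloride tetrahydrate: 34.4 mg/L × 2.77 L = 95.288 mg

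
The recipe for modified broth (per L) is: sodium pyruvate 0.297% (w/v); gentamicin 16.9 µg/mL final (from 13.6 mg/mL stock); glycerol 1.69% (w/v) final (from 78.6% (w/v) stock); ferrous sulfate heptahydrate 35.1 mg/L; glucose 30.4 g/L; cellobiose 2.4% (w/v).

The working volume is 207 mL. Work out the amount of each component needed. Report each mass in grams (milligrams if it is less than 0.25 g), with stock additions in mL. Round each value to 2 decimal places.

sodium pyruvate 0.61 g; gentamicin 0.26 mL; glycerol 4.45 mL; ferrous sulfate heptahydrate 7.27 mg; glucose 6.29 g; cellobiose 4.97 g

Scale factor relative to 1 L: 0.207.
sodium pyruvate: 0.297% w/v = 2.97 g/L → 2.97 × 0.207 L = 0.61 g
gentamicin: C1V1 = C2V2 → 16.9 µg/mL × 207 mL ÷ 13600 µg/mL = 0.26 mL
glycerol: V = C2·V2/C1 = 1.69% ÷ 78.6% × 207 mL = 4.45 mL
ferrous sulfate heptahydrate: 35.1 mg/L × 0.207 L = 7.27 mg
glucose: 30.4 g/L × 0.207 L = 6.29 g
cellobiose: 2.4 g per 100 mL × 207 mL ÷ 100 = 4.97 g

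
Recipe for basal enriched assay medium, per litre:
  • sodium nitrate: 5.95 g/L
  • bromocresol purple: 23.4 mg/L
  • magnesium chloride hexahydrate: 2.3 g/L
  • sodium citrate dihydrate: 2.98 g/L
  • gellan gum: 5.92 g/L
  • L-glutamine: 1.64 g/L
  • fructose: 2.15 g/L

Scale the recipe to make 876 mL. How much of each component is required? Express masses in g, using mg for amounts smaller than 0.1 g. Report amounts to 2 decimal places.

Scale factor relative to 1 L: 0.876.
sodium nitrate: 5.95 g/L × 0.876 L = 5.21 g
bromocresol purple: 23.4 mg/L × 0.876 L = 20.50 mg
magnesium chloride hexahydrate: 2.3 g/L × 0.876 L = 2.01 g
sodium citrate dihydrate: 2.98 g/L × 0.876 L = 2.61 g
gellan gum: 5.92 g/L × 0.876 L = 5.19 g
L-glutamine: 1.64 g/L × 0.876 L = 1.44 g
fructose: 2.15 g/L × 0.876 L = 1.88 g

sodium nitrate 5.21 g; bromocresol purple 20.50 mg; magnesium chloride hexahydrate 2.01 g; sodium citrate dihydrate 2.61 g; gellan gum 5.19 g; L-glutamine 1.44 g; fructose 1.88 g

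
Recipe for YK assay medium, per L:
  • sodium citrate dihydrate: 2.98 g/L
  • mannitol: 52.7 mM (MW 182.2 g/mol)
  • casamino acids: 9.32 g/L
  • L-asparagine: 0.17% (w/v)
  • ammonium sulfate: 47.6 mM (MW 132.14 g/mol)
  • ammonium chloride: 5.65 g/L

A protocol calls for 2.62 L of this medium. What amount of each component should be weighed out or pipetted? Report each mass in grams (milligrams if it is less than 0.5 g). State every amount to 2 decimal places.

sodium citrate dihydrate 7.81 g; mannitol 25.16 g; casamino acids 24.42 g; L-asparagine 4.45 g; ammonium sulfate 16.48 g; ammonium chloride 14.80 g

Working volume: 2.62 L.
sodium citrate dihydrate: 2.98 g/L × 2.62 L = 7.81 g
mannitol: 52.7 mmol/L × 182.2 g/mol × 2.62 L ÷ 1000 = 25.16 g
casamino acids: 9.32 g/L × 2.62 L = 24.42 g
L-asparagine: 0.17 g per 100 mL × 2620 mL ÷ 100 = 4.45 g
ammonium sulfate: 47.6 mmol/L × 132.14 g/mol × 2.62 L ÷ 1000 = 16.48 g
ammonium chloride: 5.65 g/L × 2.62 L = 14.80 g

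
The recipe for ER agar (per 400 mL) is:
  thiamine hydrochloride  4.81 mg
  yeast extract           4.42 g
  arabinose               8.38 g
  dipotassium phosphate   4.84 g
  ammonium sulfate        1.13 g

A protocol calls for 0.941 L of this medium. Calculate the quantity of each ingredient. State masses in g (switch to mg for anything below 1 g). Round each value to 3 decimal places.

Ratio of target to recipe volume: 941 / 400 = 2.3525.
thiamine hydrochloride: 4.81 mg × (941 mL / 400 mL) = 11.316 mg
yeast extract: 4.42 g × (941 mL / 400 mL) = 10.398 g
arabinose: 8.38 g × (941 mL / 400 mL) = 19.714 g
dipotassium phosphate: 4.84 g × (941 mL / 400 mL) = 11.386 g
ammonium sulfate: 1.13 g × (941 mL / 400 mL) = 2.658 g

thiamine hydrochloride 11.316 mg; yeast extract 10.398 g; arabinose 19.714 g; dipotassium phosphate 11.386 g; ammonium sulfate 2.658 g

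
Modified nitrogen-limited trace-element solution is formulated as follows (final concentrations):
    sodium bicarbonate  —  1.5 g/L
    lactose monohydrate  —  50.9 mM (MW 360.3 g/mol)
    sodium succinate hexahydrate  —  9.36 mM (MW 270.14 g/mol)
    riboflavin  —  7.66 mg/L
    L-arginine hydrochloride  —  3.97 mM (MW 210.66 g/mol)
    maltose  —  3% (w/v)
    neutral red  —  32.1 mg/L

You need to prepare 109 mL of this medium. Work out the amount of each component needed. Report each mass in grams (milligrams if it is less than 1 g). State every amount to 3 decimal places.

Working volume: 109 mL = 0.109 L.
sodium bicarbonate: 1.5 g/L × 0.109 L = 0.1635 g = 163.500 mg
lactose monohydrate: 50.9 mmol/L × 360.3 g/mol × 0.109 L ÷ 1000 = 1.999 g
sodium succinate hexahydrate: 9.36 mmol/L × 270.14 mg/mmol × 0.109 L = 275.608 mg
riboflavin: 7.66 mg/L × 0.109 L = 0.835 mg
L-arginine hydrochloride: 3.97 mmol/L × 210.66 mg/mmol × 0.109 L = 91.159 mg
maltose: 3 g per 100 mL × 109 mL ÷ 100 = 3.270 g
neutral red: 32.1 mg/L × 0.109 L = 3.499 mg

sodium bicarbonate 163.500 mg; lactose monohydrate 1.999 g; sodium succinate hexahydrate 275.608 mg; riboflavin 0.835 mg; L-arginine hydrochloride 91.159 mg; maltose 3.270 g; neutral red 3.499 mg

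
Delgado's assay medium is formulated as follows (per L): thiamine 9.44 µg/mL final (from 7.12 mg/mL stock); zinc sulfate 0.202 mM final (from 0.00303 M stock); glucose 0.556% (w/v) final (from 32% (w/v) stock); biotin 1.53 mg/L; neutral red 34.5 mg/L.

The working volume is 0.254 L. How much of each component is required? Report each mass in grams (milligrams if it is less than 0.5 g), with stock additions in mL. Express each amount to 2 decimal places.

thiamine 0.34 mL; zinc sulfate 16.93 mL; glucose 4.41 mL; biotin 0.39 mg; neutral red 8.76 mg

Working volume: 0.254 L.
thiamine: C1V1 = C2V2 → 9.44 µg/mL × 254 mL ÷ 7120 µg/mL = 0.34 mL
zinc sulfate: C1V1 = C2V2 → 0.202 mM × 254 mL ÷ 3.03 mM = 16.93 mL
glucose: V = C2·V2/C1 = 0.556% ÷ 32% × 254 mL = 4.41 mL
biotin: 1.53 mg/L × 0.254 L = 0.39 mg
neutral red: 34.5 mg/L × 0.254 L = 8.76 mg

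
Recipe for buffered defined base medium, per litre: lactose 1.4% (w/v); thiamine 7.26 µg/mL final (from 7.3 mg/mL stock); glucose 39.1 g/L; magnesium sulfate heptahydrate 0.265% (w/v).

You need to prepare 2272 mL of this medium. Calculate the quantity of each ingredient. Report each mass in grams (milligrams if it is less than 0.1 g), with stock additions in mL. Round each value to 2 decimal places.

Target volume = 2272 mL = 2.272 L.
lactose: 1.4% w/v = 14 g/L → 14 × 2.272 L = 31.81 g
thiamine: V = C2·V2/C1 = 7.26 µg/mL × 2272 mL ÷ 7300 µg/mL = 2.26 mL
glucose: 39.1 g/L × 2.272 L = 88.84 g
magnesium sulfate heptahydrate: 0.265 g per 100 mL × 2272 mL ÷ 100 = 6.02 g

lactose 31.81 g; thiamine 2.26 mL; glucose 88.84 g; magnesium sulfate heptahydrate 6.02 g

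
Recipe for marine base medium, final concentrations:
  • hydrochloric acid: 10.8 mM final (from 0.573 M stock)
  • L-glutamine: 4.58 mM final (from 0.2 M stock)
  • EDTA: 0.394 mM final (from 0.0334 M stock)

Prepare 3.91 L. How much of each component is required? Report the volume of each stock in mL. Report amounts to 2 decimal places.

Working volume: 3.91 L.
hydrochloric acid: C1V1 = C2V2 → 10.8 mM × 3910 mL ÷ 573 mM = 73.70 mL
L-glutamine: dilute stock: 4.58 mM × 3910 mL ÷ 200 mM = 89.54 mL
EDTA: C1V1 = C2V2 → 0.394 mM × 3910 mL ÷ 33.4 mM = 46.12 mL

hydrochloric acid 73.70 mL; L-glutamine 89.54 mL; EDTA 46.12 mL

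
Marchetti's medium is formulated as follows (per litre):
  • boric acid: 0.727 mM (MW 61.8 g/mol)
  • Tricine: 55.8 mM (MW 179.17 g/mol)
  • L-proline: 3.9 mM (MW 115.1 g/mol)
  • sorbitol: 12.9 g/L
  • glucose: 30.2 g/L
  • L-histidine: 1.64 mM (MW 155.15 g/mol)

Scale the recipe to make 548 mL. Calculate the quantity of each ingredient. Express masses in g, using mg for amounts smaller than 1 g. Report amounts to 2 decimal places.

boric acid 24.62 mg; Tricine 5.48 g; L-proline 245.99 mg; sorbitol 7.07 g; glucose 16.55 g; L-histidine 139.44 mg

Target volume = 548 mL = 0.548 L.
boric acid: 0.727 mmol/L × 61.8 mg/mmol × 0.548 L = 24.62 mg
Tricine: 55.8 mmol/L × 179.17 g/mol × 0.548 L ÷ 1000 = 5.48 g
L-proline: 3.9 mmol/L × 115.1 mg/mmol × 0.548 L = 245.99 mg
sorbitol: 12.9 g/L × 0.548 L = 7.07 g
glucose: 30.2 g/L × 0.548 L = 16.55 g
L-histidine: 1.64 mmol/L × 155.15 mg/mmol × 0.548 L = 139.44 mg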